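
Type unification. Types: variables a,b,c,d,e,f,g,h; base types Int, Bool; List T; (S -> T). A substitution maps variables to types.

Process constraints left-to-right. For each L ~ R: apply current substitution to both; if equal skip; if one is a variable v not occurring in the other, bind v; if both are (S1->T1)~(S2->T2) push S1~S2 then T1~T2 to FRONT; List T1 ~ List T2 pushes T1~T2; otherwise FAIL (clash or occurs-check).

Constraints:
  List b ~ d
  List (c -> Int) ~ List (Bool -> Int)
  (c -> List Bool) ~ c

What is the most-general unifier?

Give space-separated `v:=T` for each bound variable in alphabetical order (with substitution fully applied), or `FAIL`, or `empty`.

Answer: FAIL

Derivation:
step 1: unify List b ~ d  [subst: {-} | 2 pending]
  bind d := List b
step 2: unify List (c -> Int) ~ List (Bool -> Int)  [subst: {d:=List b} | 1 pending]
  -> decompose List: push (c -> Int)~(Bool -> Int)
step 3: unify (c -> Int) ~ (Bool -> Int)  [subst: {d:=List b} | 1 pending]
  -> decompose arrow: push c~Bool, Int~Int
step 4: unify c ~ Bool  [subst: {d:=List b} | 2 pending]
  bind c := Bool
step 5: unify Int ~ Int  [subst: {d:=List b, c:=Bool} | 1 pending]
  -> identical, skip
step 6: unify (Bool -> List Bool) ~ Bool  [subst: {d:=List b, c:=Bool} | 0 pending]
  clash: (Bool -> List Bool) vs Bool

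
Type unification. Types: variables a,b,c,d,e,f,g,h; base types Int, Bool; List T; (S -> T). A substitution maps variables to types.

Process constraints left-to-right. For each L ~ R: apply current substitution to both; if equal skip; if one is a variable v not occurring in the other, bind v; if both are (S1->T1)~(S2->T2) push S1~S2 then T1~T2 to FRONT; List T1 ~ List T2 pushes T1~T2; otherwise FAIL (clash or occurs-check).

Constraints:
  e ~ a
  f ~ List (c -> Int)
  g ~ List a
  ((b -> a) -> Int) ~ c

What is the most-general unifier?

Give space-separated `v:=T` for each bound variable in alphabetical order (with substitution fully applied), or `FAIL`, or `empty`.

Answer: c:=((b -> a) -> Int) e:=a f:=List (((b -> a) -> Int) -> Int) g:=List a

Derivation:
step 1: unify e ~ a  [subst: {-} | 3 pending]
  bind e := a
step 2: unify f ~ List (c -> Int)  [subst: {e:=a} | 2 pending]
  bind f := List (c -> Int)
step 3: unify g ~ List a  [subst: {e:=a, f:=List (c -> Int)} | 1 pending]
  bind g := List a
step 4: unify ((b -> a) -> Int) ~ c  [subst: {e:=a, f:=List (c -> Int), g:=List a} | 0 pending]
  bind c := ((b -> a) -> Int)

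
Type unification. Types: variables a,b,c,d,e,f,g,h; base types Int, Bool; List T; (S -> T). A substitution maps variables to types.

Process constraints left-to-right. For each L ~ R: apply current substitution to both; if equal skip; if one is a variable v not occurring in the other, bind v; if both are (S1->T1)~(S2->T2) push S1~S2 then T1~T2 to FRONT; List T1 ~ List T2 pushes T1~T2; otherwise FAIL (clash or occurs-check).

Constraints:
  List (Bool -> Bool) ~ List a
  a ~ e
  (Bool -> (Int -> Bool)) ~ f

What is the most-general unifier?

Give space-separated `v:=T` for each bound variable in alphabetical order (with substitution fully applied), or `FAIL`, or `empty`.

step 1: unify List (Bool -> Bool) ~ List a  [subst: {-} | 2 pending]
  -> decompose List: push (Bool -> Bool)~a
step 2: unify (Bool -> Bool) ~ a  [subst: {-} | 2 pending]
  bind a := (Bool -> Bool)
step 3: unify (Bool -> Bool) ~ e  [subst: {a:=(Bool -> Bool)} | 1 pending]
  bind e := (Bool -> Bool)
step 4: unify (Bool -> (Int -> Bool)) ~ f  [subst: {a:=(Bool -> Bool), e:=(Bool -> Bool)} | 0 pending]
  bind f := (Bool -> (Int -> Bool))

Answer: a:=(Bool -> Bool) e:=(Bool -> Bool) f:=(Bool -> (Int -> Bool))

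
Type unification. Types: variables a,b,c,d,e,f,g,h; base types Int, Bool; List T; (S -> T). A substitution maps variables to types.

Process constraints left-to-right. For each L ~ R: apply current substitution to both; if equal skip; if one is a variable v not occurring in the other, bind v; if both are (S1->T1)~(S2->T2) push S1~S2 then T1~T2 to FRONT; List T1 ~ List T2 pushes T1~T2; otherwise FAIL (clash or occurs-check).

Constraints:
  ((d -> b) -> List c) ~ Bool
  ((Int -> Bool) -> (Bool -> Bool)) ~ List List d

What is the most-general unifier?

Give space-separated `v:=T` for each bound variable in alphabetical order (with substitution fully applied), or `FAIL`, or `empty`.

step 1: unify ((d -> b) -> List c) ~ Bool  [subst: {-} | 1 pending]
  clash: ((d -> b) -> List c) vs Bool

Answer: FAIL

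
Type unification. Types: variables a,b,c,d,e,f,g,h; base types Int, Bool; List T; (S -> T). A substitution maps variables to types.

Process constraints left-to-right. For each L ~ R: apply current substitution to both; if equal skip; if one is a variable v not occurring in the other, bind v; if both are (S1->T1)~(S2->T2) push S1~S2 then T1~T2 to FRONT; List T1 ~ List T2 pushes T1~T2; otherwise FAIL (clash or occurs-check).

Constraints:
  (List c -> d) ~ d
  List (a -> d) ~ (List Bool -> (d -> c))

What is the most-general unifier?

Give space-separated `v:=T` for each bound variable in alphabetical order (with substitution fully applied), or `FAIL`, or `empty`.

step 1: unify (List c -> d) ~ d  [subst: {-} | 1 pending]
  occurs-check fail

Answer: FAIL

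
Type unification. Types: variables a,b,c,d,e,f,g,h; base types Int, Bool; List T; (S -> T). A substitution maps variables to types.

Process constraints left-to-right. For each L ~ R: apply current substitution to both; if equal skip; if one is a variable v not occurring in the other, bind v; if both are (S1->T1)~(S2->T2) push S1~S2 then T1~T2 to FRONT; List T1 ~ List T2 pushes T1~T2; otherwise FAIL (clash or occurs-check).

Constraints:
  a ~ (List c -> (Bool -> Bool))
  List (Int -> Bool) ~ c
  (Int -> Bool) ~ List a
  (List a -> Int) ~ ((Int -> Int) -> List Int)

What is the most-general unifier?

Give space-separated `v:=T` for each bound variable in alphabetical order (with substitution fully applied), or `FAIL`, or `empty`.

step 1: unify a ~ (List c -> (Bool -> Bool))  [subst: {-} | 3 pending]
  bind a := (List c -> (Bool -> Bool))
step 2: unify List (Int -> Bool) ~ c  [subst: {a:=(List c -> (Bool -> Bool))} | 2 pending]
  bind c := List (Int -> Bool)
step 3: unify (Int -> Bool) ~ List (List List (Int -> Bool) -> (Bool -> Bool))  [subst: {a:=(List c -> (Bool -> Bool)), c:=List (Int -> Bool)} | 1 pending]
  clash: (Int -> Bool) vs List (List List (Int -> Bool) -> (Bool -> Bool))

Answer: FAIL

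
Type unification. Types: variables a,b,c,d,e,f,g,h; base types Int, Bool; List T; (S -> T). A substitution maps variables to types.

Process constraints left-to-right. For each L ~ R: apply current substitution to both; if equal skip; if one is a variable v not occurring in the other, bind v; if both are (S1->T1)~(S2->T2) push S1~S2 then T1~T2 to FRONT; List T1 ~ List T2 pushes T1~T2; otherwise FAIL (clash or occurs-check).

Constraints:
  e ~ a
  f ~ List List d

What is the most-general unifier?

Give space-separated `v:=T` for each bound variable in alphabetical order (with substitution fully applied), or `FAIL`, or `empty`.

Answer: e:=a f:=List List d

Derivation:
step 1: unify e ~ a  [subst: {-} | 1 pending]
  bind e := a
step 2: unify f ~ List List d  [subst: {e:=a} | 0 pending]
  bind f := List List d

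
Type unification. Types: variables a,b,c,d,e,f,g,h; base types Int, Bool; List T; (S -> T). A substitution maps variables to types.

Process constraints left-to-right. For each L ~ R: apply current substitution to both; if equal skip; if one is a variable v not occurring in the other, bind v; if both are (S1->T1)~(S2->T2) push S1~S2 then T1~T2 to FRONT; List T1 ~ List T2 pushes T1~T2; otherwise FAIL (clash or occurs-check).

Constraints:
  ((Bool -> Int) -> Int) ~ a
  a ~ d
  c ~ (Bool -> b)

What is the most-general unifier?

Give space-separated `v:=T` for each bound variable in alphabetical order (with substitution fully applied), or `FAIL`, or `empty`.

Answer: a:=((Bool -> Int) -> Int) c:=(Bool -> b) d:=((Bool -> Int) -> Int)

Derivation:
step 1: unify ((Bool -> Int) -> Int) ~ a  [subst: {-} | 2 pending]
  bind a := ((Bool -> Int) -> Int)
step 2: unify ((Bool -> Int) -> Int) ~ d  [subst: {a:=((Bool -> Int) -> Int)} | 1 pending]
  bind d := ((Bool -> Int) -> Int)
step 3: unify c ~ (Bool -> b)  [subst: {a:=((Bool -> Int) -> Int), d:=((Bool -> Int) -> Int)} | 0 pending]
  bind c := (Bool -> b)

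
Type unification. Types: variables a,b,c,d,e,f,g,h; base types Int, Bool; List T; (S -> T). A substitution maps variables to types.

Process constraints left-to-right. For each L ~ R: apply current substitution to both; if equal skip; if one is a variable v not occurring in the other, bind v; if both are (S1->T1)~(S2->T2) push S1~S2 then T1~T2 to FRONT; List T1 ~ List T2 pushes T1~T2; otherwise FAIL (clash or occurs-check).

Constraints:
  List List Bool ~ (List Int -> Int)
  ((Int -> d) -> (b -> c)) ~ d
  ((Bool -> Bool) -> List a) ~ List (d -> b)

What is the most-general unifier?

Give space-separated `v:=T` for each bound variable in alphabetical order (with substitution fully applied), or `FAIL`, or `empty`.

Answer: FAIL

Derivation:
step 1: unify List List Bool ~ (List Int -> Int)  [subst: {-} | 2 pending]
  clash: List List Bool vs (List Int -> Int)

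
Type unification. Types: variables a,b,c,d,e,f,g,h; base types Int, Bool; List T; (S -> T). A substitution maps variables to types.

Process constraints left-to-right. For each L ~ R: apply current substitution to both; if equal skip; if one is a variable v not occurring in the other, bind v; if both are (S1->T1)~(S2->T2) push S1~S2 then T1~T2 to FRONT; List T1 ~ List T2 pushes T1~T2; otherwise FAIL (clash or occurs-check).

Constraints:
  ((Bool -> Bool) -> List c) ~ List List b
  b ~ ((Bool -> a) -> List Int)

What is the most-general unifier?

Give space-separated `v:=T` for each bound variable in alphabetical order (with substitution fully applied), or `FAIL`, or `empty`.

step 1: unify ((Bool -> Bool) -> List c) ~ List List b  [subst: {-} | 1 pending]
  clash: ((Bool -> Bool) -> List c) vs List List b

Answer: FAIL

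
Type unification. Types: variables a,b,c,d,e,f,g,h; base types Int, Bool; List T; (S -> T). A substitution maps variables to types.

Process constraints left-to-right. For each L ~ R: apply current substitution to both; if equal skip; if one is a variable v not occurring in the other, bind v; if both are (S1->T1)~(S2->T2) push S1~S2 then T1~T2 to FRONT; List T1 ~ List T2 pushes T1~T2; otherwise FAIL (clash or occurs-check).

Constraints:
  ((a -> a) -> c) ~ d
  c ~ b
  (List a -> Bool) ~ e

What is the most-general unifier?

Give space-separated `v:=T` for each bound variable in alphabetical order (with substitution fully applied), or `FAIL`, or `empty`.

step 1: unify ((a -> a) -> c) ~ d  [subst: {-} | 2 pending]
  bind d := ((a -> a) -> c)
step 2: unify c ~ b  [subst: {d:=((a -> a) -> c)} | 1 pending]
  bind c := b
step 3: unify (List a -> Bool) ~ e  [subst: {d:=((a -> a) -> c), c:=b} | 0 pending]
  bind e := (List a -> Bool)

Answer: c:=b d:=((a -> a) -> b) e:=(List a -> Bool)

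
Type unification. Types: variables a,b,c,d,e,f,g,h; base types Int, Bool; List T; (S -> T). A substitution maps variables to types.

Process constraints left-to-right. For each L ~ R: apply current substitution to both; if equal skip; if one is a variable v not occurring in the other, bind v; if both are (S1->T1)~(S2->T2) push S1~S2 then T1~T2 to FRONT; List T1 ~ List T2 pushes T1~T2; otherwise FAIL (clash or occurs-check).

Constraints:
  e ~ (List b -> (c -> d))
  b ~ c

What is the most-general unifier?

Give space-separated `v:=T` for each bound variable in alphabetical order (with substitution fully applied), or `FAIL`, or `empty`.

Answer: b:=c e:=(List c -> (c -> d))

Derivation:
step 1: unify e ~ (List b -> (c -> d))  [subst: {-} | 1 pending]
  bind e := (List b -> (c -> d))
step 2: unify b ~ c  [subst: {e:=(List b -> (c -> d))} | 0 pending]
  bind b := c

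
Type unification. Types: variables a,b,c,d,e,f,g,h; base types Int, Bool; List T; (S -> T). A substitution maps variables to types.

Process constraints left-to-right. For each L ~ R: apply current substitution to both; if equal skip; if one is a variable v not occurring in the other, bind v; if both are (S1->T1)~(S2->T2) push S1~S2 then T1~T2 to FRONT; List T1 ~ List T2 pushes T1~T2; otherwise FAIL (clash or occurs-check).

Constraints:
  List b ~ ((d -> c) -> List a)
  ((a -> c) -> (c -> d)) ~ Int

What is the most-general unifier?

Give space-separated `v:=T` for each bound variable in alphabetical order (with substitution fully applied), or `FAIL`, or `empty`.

Answer: FAIL

Derivation:
step 1: unify List b ~ ((d -> c) -> List a)  [subst: {-} | 1 pending]
  clash: List b vs ((d -> c) -> List a)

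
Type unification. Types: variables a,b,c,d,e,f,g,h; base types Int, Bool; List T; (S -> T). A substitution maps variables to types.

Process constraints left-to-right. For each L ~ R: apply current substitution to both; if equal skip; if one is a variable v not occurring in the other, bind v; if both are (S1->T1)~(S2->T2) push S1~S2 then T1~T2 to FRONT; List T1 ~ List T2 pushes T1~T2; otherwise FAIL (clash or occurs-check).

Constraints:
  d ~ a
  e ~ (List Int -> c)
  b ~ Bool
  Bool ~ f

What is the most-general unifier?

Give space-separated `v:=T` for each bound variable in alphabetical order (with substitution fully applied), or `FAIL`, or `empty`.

Answer: b:=Bool d:=a e:=(List Int -> c) f:=Bool

Derivation:
step 1: unify d ~ a  [subst: {-} | 3 pending]
  bind d := a
step 2: unify e ~ (List Int -> c)  [subst: {d:=a} | 2 pending]
  bind e := (List Int -> c)
step 3: unify b ~ Bool  [subst: {d:=a, e:=(List Int -> c)} | 1 pending]
  bind b := Bool
step 4: unify Bool ~ f  [subst: {d:=a, e:=(List Int -> c), b:=Bool} | 0 pending]
  bind f := Bool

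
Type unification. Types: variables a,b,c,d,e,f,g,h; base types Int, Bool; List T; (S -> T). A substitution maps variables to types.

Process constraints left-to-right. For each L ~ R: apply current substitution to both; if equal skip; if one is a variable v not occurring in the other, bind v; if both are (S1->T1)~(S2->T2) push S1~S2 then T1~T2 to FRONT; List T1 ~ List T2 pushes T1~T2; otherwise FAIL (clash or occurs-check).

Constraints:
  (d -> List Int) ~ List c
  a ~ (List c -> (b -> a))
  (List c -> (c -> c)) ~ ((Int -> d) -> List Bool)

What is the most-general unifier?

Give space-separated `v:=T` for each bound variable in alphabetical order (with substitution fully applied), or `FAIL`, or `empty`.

step 1: unify (d -> List Int) ~ List c  [subst: {-} | 2 pending]
  clash: (d -> List Int) vs List c

Answer: FAIL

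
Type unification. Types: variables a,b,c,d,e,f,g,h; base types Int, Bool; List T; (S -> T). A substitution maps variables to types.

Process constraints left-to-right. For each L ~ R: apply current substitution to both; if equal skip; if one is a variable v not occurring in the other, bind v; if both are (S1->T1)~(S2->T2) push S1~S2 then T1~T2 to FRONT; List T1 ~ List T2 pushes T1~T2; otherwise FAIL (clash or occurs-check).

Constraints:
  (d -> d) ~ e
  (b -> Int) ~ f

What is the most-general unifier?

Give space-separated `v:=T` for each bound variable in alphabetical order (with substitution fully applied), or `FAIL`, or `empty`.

step 1: unify (d -> d) ~ e  [subst: {-} | 1 pending]
  bind e := (d -> d)
step 2: unify (b -> Int) ~ f  [subst: {e:=(d -> d)} | 0 pending]
  bind f := (b -> Int)

Answer: e:=(d -> d) f:=(b -> Int)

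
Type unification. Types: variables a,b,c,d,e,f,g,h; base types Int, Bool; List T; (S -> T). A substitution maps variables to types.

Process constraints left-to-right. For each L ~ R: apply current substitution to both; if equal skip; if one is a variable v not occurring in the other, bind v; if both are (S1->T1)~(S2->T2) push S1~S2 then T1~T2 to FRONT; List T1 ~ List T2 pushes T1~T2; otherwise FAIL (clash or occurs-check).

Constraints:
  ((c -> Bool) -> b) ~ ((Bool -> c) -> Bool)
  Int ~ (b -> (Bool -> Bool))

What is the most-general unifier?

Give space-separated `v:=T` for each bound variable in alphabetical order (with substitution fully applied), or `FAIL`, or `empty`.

step 1: unify ((c -> Bool) -> b) ~ ((Bool -> c) -> Bool)  [subst: {-} | 1 pending]
  -> decompose arrow: push (c -> Bool)~(Bool -> c), b~Bool
step 2: unify (c -> Bool) ~ (Bool -> c)  [subst: {-} | 2 pending]
  -> decompose arrow: push c~Bool, Bool~c
step 3: unify c ~ Bool  [subst: {-} | 3 pending]
  bind c := Bool
step 4: unify Bool ~ Bool  [subst: {c:=Bool} | 2 pending]
  -> identical, skip
step 5: unify b ~ Bool  [subst: {c:=Bool} | 1 pending]
  bind b := Bool
step 6: unify Int ~ (Bool -> (Bool -> Bool))  [subst: {c:=Bool, b:=Bool} | 0 pending]
  clash: Int vs (Bool -> (Bool -> Bool))

Answer: FAIL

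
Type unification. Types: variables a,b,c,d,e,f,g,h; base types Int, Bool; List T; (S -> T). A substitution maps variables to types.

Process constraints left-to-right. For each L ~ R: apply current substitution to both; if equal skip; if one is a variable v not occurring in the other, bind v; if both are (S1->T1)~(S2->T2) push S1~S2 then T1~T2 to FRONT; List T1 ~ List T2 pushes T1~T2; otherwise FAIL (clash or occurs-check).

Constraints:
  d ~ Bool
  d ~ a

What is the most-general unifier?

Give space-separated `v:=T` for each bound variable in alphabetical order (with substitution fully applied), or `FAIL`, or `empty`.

Answer: a:=Bool d:=Bool

Derivation:
step 1: unify d ~ Bool  [subst: {-} | 1 pending]
  bind d := Bool
step 2: unify Bool ~ a  [subst: {d:=Bool} | 0 pending]
  bind a := Bool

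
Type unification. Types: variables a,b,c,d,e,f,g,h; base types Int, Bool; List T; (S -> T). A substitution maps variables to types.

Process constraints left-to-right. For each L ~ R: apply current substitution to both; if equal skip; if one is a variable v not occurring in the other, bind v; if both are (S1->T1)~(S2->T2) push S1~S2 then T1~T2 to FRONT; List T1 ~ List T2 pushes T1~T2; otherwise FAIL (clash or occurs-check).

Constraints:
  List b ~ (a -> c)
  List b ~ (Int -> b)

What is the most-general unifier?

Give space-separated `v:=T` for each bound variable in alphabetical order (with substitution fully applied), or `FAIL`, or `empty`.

step 1: unify List b ~ (a -> c)  [subst: {-} | 1 pending]
  clash: List b vs (a -> c)

Answer: FAIL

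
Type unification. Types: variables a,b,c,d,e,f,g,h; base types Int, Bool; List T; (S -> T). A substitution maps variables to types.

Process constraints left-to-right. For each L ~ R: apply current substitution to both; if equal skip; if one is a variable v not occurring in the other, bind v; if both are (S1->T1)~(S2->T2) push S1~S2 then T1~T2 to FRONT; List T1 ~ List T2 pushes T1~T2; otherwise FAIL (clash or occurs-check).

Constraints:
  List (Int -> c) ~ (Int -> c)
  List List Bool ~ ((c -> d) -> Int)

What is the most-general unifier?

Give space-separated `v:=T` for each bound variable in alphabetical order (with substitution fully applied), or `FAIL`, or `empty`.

step 1: unify List (Int -> c) ~ (Int -> c)  [subst: {-} | 1 pending]
  clash: List (Int -> c) vs (Int -> c)

Answer: FAIL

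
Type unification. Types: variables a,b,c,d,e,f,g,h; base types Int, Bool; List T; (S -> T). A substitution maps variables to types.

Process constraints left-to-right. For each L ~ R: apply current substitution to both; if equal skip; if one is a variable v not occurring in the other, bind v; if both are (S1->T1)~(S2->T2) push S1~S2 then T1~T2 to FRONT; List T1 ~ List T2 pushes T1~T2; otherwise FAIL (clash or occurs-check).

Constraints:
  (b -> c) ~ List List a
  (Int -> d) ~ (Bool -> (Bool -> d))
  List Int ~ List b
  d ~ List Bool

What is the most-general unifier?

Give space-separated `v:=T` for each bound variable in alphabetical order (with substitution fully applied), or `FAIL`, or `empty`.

step 1: unify (b -> c) ~ List List a  [subst: {-} | 3 pending]
  clash: (b -> c) vs List List a

Answer: FAIL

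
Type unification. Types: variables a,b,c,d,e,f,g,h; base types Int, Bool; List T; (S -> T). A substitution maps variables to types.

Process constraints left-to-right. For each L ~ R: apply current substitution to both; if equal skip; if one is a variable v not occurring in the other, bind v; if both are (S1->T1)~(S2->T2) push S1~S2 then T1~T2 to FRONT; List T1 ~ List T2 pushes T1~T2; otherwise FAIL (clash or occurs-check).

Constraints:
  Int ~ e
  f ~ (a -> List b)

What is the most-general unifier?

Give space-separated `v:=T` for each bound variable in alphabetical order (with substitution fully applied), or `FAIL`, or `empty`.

step 1: unify Int ~ e  [subst: {-} | 1 pending]
  bind e := Int
step 2: unify f ~ (a -> List b)  [subst: {e:=Int} | 0 pending]
  bind f := (a -> List b)

Answer: e:=Int f:=(a -> List b)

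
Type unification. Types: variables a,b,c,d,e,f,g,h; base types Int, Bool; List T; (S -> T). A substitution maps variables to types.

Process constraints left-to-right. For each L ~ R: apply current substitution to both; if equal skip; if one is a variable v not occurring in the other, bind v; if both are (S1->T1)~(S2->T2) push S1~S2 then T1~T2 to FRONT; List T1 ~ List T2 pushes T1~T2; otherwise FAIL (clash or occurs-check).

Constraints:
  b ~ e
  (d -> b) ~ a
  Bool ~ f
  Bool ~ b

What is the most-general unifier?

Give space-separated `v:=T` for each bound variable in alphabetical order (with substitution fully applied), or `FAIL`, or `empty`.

Answer: a:=(d -> Bool) b:=Bool e:=Bool f:=Bool

Derivation:
step 1: unify b ~ e  [subst: {-} | 3 pending]
  bind b := e
step 2: unify (d -> e) ~ a  [subst: {b:=e} | 2 pending]
  bind a := (d -> e)
step 3: unify Bool ~ f  [subst: {b:=e, a:=(d -> e)} | 1 pending]
  bind f := Bool
step 4: unify Bool ~ e  [subst: {b:=e, a:=(d -> e), f:=Bool} | 0 pending]
  bind e := Bool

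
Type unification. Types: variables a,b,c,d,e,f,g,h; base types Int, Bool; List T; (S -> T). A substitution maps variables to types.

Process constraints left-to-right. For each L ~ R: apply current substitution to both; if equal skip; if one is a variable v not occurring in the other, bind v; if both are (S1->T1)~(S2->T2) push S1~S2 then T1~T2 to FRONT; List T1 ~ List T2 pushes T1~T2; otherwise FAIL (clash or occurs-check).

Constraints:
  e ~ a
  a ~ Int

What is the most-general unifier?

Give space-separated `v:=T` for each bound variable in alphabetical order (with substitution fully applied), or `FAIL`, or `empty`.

Answer: a:=Int e:=Int

Derivation:
step 1: unify e ~ a  [subst: {-} | 1 pending]
  bind e := a
step 2: unify a ~ Int  [subst: {e:=a} | 0 pending]
  bind a := Int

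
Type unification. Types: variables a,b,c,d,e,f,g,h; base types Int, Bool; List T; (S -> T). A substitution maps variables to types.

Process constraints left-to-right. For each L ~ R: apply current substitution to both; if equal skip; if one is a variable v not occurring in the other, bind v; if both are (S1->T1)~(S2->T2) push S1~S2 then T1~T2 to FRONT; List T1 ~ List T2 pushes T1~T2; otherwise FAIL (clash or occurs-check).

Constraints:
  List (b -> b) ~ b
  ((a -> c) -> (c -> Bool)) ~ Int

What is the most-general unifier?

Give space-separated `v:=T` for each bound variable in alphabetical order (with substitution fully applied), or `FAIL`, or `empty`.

step 1: unify List (b -> b) ~ b  [subst: {-} | 1 pending]
  occurs-check fail

Answer: FAIL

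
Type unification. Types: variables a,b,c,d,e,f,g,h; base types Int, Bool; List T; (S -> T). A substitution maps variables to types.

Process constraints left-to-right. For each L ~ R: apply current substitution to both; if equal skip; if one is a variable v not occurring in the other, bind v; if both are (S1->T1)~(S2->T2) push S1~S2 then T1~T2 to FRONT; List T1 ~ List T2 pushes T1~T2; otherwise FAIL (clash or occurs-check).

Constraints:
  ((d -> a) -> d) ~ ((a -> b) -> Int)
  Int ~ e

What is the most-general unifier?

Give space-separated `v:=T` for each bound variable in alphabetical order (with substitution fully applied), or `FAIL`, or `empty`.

Answer: a:=Int b:=Int d:=Int e:=Int

Derivation:
step 1: unify ((d -> a) -> d) ~ ((a -> b) -> Int)  [subst: {-} | 1 pending]
  -> decompose arrow: push (d -> a)~(a -> b), d~Int
step 2: unify (d -> a) ~ (a -> b)  [subst: {-} | 2 pending]
  -> decompose arrow: push d~a, a~b
step 3: unify d ~ a  [subst: {-} | 3 pending]
  bind d := a
step 4: unify a ~ b  [subst: {d:=a} | 2 pending]
  bind a := b
step 5: unify b ~ Int  [subst: {d:=a, a:=b} | 1 pending]
  bind b := Int
step 6: unify Int ~ e  [subst: {d:=a, a:=b, b:=Int} | 0 pending]
  bind e := Int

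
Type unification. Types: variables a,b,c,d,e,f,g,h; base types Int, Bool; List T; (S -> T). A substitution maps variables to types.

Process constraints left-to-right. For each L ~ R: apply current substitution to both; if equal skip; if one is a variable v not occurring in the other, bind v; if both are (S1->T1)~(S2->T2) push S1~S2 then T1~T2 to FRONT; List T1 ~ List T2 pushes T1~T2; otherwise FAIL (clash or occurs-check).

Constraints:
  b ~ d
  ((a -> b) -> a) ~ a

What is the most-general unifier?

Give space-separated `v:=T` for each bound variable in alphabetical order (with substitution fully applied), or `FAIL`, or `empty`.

step 1: unify b ~ d  [subst: {-} | 1 pending]
  bind b := d
step 2: unify ((a -> d) -> a) ~ a  [subst: {b:=d} | 0 pending]
  occurs-check fail

Answer: FAIL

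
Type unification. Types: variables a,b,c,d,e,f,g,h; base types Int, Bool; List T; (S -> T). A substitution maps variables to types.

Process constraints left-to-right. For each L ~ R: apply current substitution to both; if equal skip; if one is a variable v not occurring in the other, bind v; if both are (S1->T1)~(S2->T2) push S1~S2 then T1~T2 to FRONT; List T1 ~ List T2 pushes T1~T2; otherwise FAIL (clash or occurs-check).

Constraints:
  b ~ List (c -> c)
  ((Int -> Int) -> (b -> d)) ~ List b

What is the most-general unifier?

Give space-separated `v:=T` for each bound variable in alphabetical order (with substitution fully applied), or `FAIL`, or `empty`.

step 1: unify b ~ List (c -> c)  [subst: {-} | 1 pending]
  bind b := List (c -> c)
step 2: unify ((Int -> Int) -> (List (c -> c) -> d)) ~ List List (c -> c)  [subst: {b:=List (c -> c)} | 0 pending]
  clash: ((Int -> Int) -> (List (c -> c) -> d)) vs List List (c -> c)

Answer: FAIL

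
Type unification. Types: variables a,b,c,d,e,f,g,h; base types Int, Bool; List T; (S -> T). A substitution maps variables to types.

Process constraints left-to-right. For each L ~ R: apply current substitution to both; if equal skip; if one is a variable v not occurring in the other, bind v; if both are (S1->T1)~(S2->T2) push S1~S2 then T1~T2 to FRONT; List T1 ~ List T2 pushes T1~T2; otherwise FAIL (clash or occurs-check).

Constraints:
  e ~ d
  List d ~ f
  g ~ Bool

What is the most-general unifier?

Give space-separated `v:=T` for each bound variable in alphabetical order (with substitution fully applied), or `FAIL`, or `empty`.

step 1: unify e ~ d  [subst: {-} | 2 pending]
  bind e := d
step 2: unify List d ~ f  [subst: {e:=d} | 1 pending]
  bind f := List d
step 3: unify g ~ Bool  [subst: {e:=d, f:=List d} | 0 pending]
  bind g := Bool

Answer: e:=d f:=List d g:=Bool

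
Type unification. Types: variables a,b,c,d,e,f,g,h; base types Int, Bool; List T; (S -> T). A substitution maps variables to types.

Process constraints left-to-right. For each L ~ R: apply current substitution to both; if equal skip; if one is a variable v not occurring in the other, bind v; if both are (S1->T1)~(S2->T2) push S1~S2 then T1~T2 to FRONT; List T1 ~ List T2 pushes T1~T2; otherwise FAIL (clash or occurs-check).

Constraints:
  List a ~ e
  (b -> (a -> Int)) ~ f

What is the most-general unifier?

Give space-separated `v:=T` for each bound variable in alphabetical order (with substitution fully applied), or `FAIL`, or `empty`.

Answer: e:=List a f:=(b -> (a -> Int))

Derivation:
step 1: unify List a ~ e  [subst: {-} | 1 pending]
  bind e := List a
step 2: unify (b -> (a -> Int)) ~ f  [subst: {e:=List a} | 0 pending]
  bind f := (b -> (a -> Int))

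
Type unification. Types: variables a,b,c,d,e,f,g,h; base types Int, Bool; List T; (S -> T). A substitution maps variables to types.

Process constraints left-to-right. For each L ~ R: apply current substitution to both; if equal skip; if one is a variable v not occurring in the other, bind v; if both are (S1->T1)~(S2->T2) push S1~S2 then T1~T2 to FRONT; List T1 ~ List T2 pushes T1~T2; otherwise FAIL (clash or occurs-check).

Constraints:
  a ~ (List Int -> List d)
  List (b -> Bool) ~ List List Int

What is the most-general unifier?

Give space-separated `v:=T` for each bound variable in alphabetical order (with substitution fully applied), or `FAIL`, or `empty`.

step 1: unify a ~ (List Int -> List d)  [subst: {-} | 1 pending]
  bind a := (List Int -> List d)
step 2: unify List (b -> Bool) ~ List List Int  [subst: {a:=(List Int -> List d)} | 0 pending]
  -> decompose List: push (b -> Bool)~List Int
step 3: unify (b -> Bool) ~ List Int  [subst: {a:=(List Int -> List d)} | 0 pending]
  clash: (b -> Bool) vs List Int

Answer: FAIL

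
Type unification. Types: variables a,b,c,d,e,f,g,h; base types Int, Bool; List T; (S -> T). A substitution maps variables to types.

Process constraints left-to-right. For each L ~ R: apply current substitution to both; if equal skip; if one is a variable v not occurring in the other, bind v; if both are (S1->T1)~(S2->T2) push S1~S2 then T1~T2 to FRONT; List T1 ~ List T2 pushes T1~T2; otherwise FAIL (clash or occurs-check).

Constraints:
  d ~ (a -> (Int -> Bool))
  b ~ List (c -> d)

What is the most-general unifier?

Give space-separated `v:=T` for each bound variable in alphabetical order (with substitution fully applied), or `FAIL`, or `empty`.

step 1: unify d ~ (a -> (Int -> Bool))  [subst: {-} | 1 pending]
  bind d := (a -> (Int -> Bool))
step 2: unify b ~ List (c -> (a -> (Int -> Bool)))  [subst: {d:=(a -> (Int -> Bool))} | 0 pending]
  bind b := List (c -> (a -> (Int -> Bool)))

Answer: b:=List (c -> (a -> (Int -> Bool))) d:=(a -> (Int -> Bool))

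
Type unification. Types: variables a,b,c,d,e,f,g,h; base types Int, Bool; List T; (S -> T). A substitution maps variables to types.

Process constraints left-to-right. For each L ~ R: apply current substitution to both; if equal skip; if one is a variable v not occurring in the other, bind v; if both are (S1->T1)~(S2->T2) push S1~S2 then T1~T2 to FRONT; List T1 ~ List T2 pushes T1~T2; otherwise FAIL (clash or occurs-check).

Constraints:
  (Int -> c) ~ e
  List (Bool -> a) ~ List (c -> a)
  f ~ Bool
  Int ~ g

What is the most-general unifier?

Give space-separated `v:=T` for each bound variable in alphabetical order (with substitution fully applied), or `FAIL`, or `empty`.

step 1: unify (Int -> c) ~ e  [subst: {-} | 3 pending]
  bind e := (Int -> c)
step 2: unify List (Bool -> a) ~ List (c -> a)  [subst: {e:=(Int -> c)} | 2 pending]
  -> decompose List: push (Bool -> a)~(c -> a)
step 3: unify (Bool -> a) ~ (c -> a)  [subst: {e:=(Int -> c)} | 2 pending]
  -> decompose arrow: push Bool~c, a~a
step 4: unify Bool ~ c  [subst: {e:=(Int -> c)} | 3 pending]
  bind c := Bool
step 5: unify a ~ a  [subst: {e:=(Int -> c), c:=Bool} | 2 pending]
  -> identical, skip
step 6: unify f ~ Bool  [subst: {e:=(Int -> c), c:=Bool} | 1 pending]
  bind f := Bool
step 7: unify Int ~ g  [subst: {e:=(Int -> c), c:=Bool, f:=Bool} | 0 pending]
  bind g := Int

Answer: c:=Bool e:=(Int -> Bool) f:=Bool g:=Int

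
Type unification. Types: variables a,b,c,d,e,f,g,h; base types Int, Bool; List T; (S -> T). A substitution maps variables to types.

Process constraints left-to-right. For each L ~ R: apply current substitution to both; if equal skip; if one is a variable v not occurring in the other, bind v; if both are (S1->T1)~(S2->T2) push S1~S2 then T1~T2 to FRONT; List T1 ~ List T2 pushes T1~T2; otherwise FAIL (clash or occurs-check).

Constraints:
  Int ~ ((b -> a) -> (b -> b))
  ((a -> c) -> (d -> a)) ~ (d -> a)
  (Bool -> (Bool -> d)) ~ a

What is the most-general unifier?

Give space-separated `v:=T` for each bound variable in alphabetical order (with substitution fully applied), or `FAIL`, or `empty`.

step 1: unify Int ~ ((b -> a) -> (b -> b))  [subst: {-} | 2 pending]
  clash: Int vs ((b -> a) -> (b -> b))

Answer: FAIL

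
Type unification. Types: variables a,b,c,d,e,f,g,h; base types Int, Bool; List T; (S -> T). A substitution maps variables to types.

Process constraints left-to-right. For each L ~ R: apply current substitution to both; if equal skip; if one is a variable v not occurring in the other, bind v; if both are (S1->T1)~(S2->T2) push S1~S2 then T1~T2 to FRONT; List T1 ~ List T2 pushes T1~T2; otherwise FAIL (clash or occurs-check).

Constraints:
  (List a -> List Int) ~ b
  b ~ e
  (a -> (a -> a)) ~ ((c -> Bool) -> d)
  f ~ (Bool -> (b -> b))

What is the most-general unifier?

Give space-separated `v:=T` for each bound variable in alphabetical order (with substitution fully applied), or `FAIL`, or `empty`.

step 1: unify (List a -> List Int) ~ b  [subst: {-} | 3 pending]
  bind b := (List a -> List Int)
step 2: unify (List a -> List Int) ~ e  [subst: {b:=(List a -> List Int)} | 2 pending]
  bind e := (List a -> List Int)
step 3: unify (a -> (a -> a)) ~ ((c -> Bool) -> d)  [subst: {b:=(List a -> List Int), e:=(List a -> List Int)} | 1 pending]
  -> decompose arrow: push a~(c -> Bool), (a -> a)~d
step 4: unify a ~ (c -> Bool)  [subst: {b:=(List a -> List Int), e:=(List a -> List Int)} | 2 pending]
  bind a := (c -> Bool)
step 5: unify ((c -> Bool) -> (c -> Bool)) ~ d  [subst: {b:=(List a -> List Int), e:=(List a -> List Int), a:=(c -> Bool)} | 1 pending]
  bind d := ((c -> Bool) -> (c -> Bool))
step 6: unify f ~ (Bool -> ((List (c -> Bool) -> List Int) -> (List (c -> Bool) -> List Int)))  [subst: {b:=(List a -> List Int), e:=(List a -> List Int), a:=(c -> Bool), d:=((c -> Bool) -> (c -> Bool))} | 0 pending]
  bind f := (Bool -> ((List (c -> Bool) -> List Int) -> (List (c -> Bool) -> List Int)))

Answer: a:=(c -> Bool) b:=(List (c -> Bool) -> List Int) d:=((c -> Bool) -> (c -> Bool)) e:=(List (c -> Bool) -> List Int) f:=(Bool -> ((List (c -> Bool) -> List Int) -> (List (c -> Bool) -> List Int)))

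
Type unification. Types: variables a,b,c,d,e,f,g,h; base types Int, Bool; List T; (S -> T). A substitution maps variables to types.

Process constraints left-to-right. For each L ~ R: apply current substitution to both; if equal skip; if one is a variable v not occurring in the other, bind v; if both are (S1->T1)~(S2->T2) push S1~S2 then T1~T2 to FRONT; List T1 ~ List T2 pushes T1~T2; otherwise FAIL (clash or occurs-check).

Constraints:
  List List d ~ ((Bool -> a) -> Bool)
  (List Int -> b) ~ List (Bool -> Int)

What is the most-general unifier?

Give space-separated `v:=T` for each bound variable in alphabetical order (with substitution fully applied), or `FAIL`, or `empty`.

Answer: FAIL

Derivation:
step 1: unify List List d ~ ((Bool -> a) -> Bool)  [subst: {-} | 1 pending]
  clash: List List d vs ((Bool -> a) -> Bool)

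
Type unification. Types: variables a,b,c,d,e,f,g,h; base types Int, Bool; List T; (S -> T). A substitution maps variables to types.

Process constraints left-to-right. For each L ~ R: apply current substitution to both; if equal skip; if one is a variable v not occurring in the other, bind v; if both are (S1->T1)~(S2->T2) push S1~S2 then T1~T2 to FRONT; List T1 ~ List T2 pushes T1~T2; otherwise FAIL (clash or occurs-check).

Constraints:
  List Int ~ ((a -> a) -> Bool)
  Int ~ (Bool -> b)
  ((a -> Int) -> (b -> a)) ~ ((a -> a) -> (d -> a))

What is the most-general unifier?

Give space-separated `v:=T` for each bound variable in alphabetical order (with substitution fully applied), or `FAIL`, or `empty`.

Answer: FAIL

Derivation:
step 1: unify List Int ~ ((a -> a) -> Bool)  [subst: {-} | 2 pending]
  clash: List Int vs ((a -> a) -> Bool)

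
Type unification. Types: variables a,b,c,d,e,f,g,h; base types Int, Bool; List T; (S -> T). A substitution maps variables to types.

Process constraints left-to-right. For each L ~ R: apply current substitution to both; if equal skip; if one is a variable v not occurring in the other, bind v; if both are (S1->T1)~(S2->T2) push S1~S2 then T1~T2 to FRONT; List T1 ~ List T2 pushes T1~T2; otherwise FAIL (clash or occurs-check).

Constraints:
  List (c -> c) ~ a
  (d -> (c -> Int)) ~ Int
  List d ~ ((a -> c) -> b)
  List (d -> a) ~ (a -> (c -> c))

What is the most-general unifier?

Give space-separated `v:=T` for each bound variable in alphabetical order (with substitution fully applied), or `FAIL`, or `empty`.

step 1: unify List (c -> c) ~ a  [subst: {-} | 3 pending]
  bind a := List (c -> c)
step 2: unify (d -> (c -> Int)) ~ Int  [subst: {a:=List (c -> c)} | 2 pending]
  clash: (d -> (c -> Int)) vs Int

Answer: FAIL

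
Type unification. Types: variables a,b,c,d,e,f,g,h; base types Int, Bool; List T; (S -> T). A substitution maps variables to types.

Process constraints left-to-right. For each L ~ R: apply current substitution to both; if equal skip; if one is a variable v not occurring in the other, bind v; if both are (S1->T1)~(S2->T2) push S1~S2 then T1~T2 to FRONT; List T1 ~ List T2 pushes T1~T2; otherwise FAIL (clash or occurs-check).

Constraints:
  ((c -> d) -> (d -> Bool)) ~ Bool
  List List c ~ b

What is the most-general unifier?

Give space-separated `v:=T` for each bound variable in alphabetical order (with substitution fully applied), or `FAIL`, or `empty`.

Answer: FAIL

Derivation:
step 1: unify ((c -> d) -> (d -> Bool)) ~ Bool  [subst: {-} | 1 pending]
  clash: ((c -> d) -> (d -> Bool)) vs Bool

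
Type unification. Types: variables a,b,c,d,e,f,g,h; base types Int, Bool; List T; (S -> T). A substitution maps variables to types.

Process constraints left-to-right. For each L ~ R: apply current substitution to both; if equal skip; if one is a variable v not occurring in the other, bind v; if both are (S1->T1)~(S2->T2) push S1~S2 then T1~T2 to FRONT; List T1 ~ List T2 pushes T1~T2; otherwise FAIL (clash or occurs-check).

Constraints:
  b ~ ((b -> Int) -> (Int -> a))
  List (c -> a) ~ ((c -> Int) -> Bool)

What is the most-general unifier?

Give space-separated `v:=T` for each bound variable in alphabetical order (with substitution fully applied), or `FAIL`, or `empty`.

step 1: unify b ~ ((b -> Int) -> (Int -> a))  [subst: {-} | 1 pending]
  occurs-check fail: b in ((b -> Int) -> (Int -> a))

Answer: FAIL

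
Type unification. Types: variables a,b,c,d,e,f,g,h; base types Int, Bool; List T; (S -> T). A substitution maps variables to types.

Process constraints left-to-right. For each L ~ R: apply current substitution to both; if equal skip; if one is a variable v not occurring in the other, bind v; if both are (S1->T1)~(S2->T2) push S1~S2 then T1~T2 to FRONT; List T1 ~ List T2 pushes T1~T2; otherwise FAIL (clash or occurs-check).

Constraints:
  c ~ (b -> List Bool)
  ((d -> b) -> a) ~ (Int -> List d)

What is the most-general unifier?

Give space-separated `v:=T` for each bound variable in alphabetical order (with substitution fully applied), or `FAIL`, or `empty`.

Answer: FAIL

Derivation:
step 1: unify c ~ (b -> List Bool)  [subst: {-} | 1 pending]
  bind c := (b -> List Bool)
step 2: unify ((d -> b) -> a) ~ (Int -> List d)  [subst: {c:=(b -> List Bool)} | 0 pending]
  -> decompose arrow: push (d -> b)~Int, a~List d
step 3: unify (d -> b) ~ Int  [subst: {c:=(b -> List Bool)} | 1 pending]
  clash: (d -> b) vs Int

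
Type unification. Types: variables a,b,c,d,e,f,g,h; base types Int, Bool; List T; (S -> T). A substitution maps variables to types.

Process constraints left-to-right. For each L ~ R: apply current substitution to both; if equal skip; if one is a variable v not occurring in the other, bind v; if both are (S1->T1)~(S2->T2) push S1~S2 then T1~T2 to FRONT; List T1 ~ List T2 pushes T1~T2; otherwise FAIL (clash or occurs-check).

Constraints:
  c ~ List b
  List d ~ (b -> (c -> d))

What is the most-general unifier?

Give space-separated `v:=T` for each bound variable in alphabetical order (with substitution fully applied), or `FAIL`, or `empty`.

step 1: unify c ~ List b  [subst: {-} | 1 pending]
  bind c := List b
step 2: unify List d ~ (b -> (List b -> d))  [subst: {c:=List b} | 0 pending]
  clash: List d vs (b -> (List b -> d))

Answer: FAIL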